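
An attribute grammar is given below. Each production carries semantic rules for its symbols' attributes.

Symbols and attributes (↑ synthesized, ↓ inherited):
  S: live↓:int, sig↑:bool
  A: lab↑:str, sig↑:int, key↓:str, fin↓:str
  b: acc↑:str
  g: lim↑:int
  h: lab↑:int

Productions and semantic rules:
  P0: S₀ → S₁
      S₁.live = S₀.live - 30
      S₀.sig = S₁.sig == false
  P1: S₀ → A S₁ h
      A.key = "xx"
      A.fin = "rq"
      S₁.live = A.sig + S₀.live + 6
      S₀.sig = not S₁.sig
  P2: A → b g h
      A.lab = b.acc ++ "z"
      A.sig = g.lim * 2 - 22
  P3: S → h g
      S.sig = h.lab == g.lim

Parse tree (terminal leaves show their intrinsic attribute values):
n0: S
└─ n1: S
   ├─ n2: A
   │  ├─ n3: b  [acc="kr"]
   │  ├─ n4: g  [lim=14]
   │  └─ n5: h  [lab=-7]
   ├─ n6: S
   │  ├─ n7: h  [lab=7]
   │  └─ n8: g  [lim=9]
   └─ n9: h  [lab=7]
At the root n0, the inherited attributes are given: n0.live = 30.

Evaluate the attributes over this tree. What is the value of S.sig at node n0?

1. n0.live = 30  [given at root]
2. n1.live = 0  [S₀.live - 30]
3. n2.key = "xx"  ["xx"]
4. n2.fin = "rq"  ["rq"]
5. n3.acc = "kr"  [terminal]
6. n4.lim = 14  [terminal]
7. n5.lab = -7  [terminal]
8. n2.lab = "krz"  [b.acc ++ "z"]
9. n2.sig = 6  [g.lim * 2 - 22]
10. n6.live = 12  [A.sig + S₀.live + 6]
11. n7.lab = 7  [terminal]
12. n8.lim = 9  [terminal]
13. n6.sig = false  [h.lab == g.lim]
14. n9.lab = 7  [terminal]
15. n1.sig = true  [not S₁.sig]
16. n0.sig = false  [S₁.sig == false]

false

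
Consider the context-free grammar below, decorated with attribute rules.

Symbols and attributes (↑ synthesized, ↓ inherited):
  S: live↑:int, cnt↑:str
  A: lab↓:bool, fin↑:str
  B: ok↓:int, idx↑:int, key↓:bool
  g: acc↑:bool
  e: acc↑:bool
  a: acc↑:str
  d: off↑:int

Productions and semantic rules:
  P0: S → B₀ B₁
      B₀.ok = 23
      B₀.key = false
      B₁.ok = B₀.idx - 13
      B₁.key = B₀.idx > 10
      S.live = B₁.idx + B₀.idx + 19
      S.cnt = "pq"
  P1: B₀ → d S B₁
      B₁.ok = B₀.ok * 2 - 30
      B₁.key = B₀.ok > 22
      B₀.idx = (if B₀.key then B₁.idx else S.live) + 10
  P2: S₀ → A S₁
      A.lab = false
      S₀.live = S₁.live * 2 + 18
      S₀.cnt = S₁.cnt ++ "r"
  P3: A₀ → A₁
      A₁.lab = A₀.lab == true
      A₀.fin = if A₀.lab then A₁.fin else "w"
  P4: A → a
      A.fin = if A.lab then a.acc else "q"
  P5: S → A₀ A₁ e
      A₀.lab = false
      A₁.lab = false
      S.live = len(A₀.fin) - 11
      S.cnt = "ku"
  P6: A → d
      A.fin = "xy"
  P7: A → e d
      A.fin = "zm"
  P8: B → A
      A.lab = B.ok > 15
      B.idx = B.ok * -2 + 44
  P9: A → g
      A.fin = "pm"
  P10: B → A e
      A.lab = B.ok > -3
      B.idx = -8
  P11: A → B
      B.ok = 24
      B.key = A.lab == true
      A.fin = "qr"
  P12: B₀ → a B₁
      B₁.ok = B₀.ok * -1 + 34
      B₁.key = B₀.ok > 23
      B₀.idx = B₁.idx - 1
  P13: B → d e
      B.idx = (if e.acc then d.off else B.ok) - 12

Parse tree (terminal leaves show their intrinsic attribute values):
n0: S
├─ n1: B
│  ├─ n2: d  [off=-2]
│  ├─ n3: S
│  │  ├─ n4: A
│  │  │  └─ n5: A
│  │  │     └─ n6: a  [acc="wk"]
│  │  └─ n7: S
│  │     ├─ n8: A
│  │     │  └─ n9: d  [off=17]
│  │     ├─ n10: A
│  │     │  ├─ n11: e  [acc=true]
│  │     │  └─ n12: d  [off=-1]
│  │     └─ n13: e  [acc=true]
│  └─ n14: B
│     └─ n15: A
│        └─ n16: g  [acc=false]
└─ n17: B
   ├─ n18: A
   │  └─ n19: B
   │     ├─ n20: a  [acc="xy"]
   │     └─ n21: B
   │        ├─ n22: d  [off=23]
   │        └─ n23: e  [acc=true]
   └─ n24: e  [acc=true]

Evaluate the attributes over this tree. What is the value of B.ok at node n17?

-3

1. n1.ok = 23  [23]
2. n1.key = false  [false]
3. n2.off = -2  [terminal]
4. n4.lab = false  [false]
5. n5.lab = false  [A₀.lab == true]
6. n6.acc = "wk"  [terminal]
7. n5.fin = "q"  [if A.lab then a.acc else "q"]
8. n4.fin = "w"  [if A₀.lab then A₁.fin else "w"]
9. n8.lab = false  [false]
10. n9.off = 17  [terminal]
11. n8.fin = "xy"  ["xy"]
12. n10.lab = false  [false]
13. n11.acc = true  [terminal]
14. n12.off = -1  [terminal]
15. n10.fin = "zm"  ["zm"]
16. n13.acc = true  [terminal]
17. n7.live = -9  [len(A₀.fin) - 11]
18. n7.cnt = "ku"  ["ku"]
19. n3.live = 0  [S₁.live * 2 + 18]
20. n3.cnt = "kur"  [S₁.cnt ++ "r"]
21. n14.ok = 16  [B₀.ok * 2 - 30]
22. n14.key = true  [B₀.ok > 22]
23. n15.lab = true  [B.ok > 15]
24. n16.acc = false  [terminal]
25. n15.fin = "pm"  ["pm"]
26. n14.idx = 12  [B.ok * -2 + 44]
27. n1.idx = 10  [(if B₀.key then B₁.idx else S.live) + 10]
28. n17.ok = -3  [B₀.idx - 13]
29. n17.key = false  [B₀.idx > 10]
30. n18.lab = false  [B.ok > -3]
31. n19.ok = 24  [24]
32. n19.key = false  [A.lab == true]
33. n20.acc = "xy"  [terminal]
34. n21.ok = 10  [B₀.ok * -1 + 34]
35. n21.key = true  [B₀.ok > 23]
36. n22.off = 23  [terminal]
37. n23.acc = true  [terminal]
38. n21.idx = 11  [(if e.acc then d.off else B.ok) - 12]
39. n19.idx = 10  [B₁.idx - 1]
40. n18.fin = "qr"  ["qr"]
41. n24.acc = true  [terminal]
42. n17.idx = -8  [-8]
43. n0.live = 21  [B₁.idx + B₀.idx + 19]
44. n0.cnt = "pq"  ["pq"]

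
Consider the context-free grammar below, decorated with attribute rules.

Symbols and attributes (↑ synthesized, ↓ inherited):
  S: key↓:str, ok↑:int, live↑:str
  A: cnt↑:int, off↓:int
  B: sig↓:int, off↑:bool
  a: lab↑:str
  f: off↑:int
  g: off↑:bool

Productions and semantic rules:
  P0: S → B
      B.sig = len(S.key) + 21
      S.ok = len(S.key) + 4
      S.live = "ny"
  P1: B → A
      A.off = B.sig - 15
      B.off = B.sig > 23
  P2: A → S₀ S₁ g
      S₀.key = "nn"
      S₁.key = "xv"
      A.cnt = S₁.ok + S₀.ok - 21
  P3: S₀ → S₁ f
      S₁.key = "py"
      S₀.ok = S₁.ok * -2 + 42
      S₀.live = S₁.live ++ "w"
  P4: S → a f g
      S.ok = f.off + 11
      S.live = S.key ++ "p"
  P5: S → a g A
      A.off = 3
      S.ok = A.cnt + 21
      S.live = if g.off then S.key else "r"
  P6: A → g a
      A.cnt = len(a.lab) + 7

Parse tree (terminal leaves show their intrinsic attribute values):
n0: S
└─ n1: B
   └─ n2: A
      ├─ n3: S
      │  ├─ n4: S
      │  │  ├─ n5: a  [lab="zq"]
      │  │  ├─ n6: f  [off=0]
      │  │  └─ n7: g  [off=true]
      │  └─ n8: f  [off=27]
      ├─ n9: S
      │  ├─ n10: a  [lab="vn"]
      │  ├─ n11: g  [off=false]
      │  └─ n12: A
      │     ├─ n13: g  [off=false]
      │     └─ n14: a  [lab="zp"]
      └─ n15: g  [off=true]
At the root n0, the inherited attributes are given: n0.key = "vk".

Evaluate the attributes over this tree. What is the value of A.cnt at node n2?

29

1. n0.key = "vk"  [given at root]
2. n1.sig = 23  [len(S.key) + 21]
3. n2.off = 8  [B.sig - 15]
4. n3.key = "nn"  ["nn"]
5. n4.key = "py"  ["py"]
6. n5.lab = "zq"  [terminal]
7. n6.off = 0  [terminal]
8. n7.off = true  [terminal]
9. n4.ok = 11  [f.off + 11]
10. n4.live = "pyp"  [S.key ++ "p"]
11. n8.off = 27  [terminal]
12. n3.ok = 20  [S₁.ok * -2 + 42]
13. n3.live = "pypw"  [S₁.live ++ "w"]
14. n9.key = "xv"  ["xv"]
15. n10.lab = "vn"  [terminal]
16. n11.off = false  [terminal]
17. n12.off = 3  [3]
18. n13.off = false  [terminal]
19. n14.lab = "zp"  [terminal]
20. n12.cnt = 9  [len(a.lab) + 7]
21. n9.ok = 30  [A.cnt + 21]
22. n9.live = "r"  [if g.off then S.key else "r"]
23. n15.off = true  [terminal]
24. n2.cnt = 29  [S₁.ok + S₀.ok - 21]
25. n1.off = false  [B.sig > 23]
26. n0.ok = 6  [len(S.key) + 4]
27. n0.live = "ny"  ["ny"]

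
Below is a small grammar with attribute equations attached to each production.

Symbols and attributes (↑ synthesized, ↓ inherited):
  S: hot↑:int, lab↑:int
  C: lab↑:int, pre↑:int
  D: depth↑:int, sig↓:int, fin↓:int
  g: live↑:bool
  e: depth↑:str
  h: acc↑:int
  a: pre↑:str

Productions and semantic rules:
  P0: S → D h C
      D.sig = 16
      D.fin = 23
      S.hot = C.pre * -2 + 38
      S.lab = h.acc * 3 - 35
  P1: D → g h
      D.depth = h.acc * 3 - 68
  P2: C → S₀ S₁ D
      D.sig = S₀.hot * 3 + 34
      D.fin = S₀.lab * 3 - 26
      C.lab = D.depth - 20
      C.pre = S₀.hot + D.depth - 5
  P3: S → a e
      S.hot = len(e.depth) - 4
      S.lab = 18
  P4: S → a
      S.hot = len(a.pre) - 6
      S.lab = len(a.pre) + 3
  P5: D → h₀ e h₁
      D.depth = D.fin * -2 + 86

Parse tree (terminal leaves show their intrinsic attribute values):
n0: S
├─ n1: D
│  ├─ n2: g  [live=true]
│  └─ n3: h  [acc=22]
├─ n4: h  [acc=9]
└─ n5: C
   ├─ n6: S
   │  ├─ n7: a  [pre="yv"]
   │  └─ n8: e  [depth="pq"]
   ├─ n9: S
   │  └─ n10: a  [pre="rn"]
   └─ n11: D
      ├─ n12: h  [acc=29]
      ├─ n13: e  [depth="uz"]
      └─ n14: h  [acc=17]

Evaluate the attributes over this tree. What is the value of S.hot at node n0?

1. n1.sig = 16  [16]
2. n1.fin = 23  [23]
3. n2.live = true  [terminal]
4. n3.acc = 22  [terminal]
5. n1.depth = -2  [h.acc * 3 - 68]
6. n4.acc = 9  [terminal]
7. n7.pre = "yv"  [terminal]
8. n8.depth = "pq"  [terminal]
9. n6.hot = -2  [len(e.depth) - 4]
10. n6.lab = 18  [18]
11. n10.pre = "rn"  [terminal]
12. n9.hot = -4  [len(a.pre) - 6]
13. n9.lab = 5  [len(a.pre) + 3]
14. n11.sig = 28  [S₀.hot * 3 + 34]
15. n11.fin = 28  [S₀.lab * 3 - 26]
16. n12.acc = 29  [terminal]
17. n13.depth = "uz"  [terminal]
18. n14.acc = 17  [terminal]
19. n11.depth = 30  [D.fin * -2 + 86]
20. n5.lab = 10  [D.depth - 20]
21. n5.pre = 23  [S₀.hot + D.depth - 5]
22. n0.hot = -8  [C.pre * -2 + 38]
23. n0.lab = -8  [h.acc * 3 - 35]

-8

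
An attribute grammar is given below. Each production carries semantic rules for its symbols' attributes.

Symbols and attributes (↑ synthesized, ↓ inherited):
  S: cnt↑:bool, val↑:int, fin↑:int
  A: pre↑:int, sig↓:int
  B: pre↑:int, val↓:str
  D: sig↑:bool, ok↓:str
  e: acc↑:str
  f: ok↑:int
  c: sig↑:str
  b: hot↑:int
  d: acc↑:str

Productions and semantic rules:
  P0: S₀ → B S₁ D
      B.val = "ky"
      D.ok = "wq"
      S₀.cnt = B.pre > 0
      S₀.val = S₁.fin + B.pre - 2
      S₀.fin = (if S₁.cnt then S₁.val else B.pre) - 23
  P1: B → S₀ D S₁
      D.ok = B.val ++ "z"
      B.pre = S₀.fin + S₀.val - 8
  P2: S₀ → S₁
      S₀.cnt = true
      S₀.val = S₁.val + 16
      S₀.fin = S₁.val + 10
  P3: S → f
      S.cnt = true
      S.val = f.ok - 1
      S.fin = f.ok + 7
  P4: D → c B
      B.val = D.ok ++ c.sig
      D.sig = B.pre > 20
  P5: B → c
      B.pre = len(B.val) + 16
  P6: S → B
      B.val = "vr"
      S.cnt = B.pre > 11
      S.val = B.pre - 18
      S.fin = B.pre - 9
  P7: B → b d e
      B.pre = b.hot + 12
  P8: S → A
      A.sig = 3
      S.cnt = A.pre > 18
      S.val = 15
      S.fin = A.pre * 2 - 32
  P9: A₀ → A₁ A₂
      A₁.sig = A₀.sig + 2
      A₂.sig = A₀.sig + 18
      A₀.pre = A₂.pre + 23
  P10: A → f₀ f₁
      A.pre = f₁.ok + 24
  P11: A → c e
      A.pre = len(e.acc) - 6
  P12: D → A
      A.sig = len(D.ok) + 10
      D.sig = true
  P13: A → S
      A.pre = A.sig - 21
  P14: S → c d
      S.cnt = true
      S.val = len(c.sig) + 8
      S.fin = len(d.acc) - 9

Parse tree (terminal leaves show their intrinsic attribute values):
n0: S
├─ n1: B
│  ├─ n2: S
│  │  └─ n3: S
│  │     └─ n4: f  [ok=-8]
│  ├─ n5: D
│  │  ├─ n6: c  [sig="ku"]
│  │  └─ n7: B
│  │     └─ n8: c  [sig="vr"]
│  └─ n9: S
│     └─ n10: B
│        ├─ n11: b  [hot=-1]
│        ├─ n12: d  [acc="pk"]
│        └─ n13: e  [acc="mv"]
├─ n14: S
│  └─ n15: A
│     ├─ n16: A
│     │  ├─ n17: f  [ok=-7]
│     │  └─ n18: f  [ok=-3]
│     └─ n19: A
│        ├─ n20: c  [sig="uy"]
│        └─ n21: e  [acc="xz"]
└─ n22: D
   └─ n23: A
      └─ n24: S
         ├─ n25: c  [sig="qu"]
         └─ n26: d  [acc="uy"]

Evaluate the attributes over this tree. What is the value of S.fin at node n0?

1. n1.val = "ky"  ["ky"]
2. n4.ok = -8  [terminal]
3. n3.cnt = true  [true]
4. n3.val = -9  [f.ok - 1]
5. n3.fin = -1  [f.ok + 7]
6. n2.cnt = true  [true]
7. n2.val = 7  [S₁.val + 16]
8. n2.fin = 1  [S₁.val + 10]
9. n5.ok = "kyz"  [B.val ++ "z"]
10. n6.sig = "ku"  [terminal]
11. n7.val = "kyzku"  [D.ok ++ c.sig]
12. n8.sig = "vr"  [terminal]
13. n7.pre = 21  [len(B.val) + 16]
14. n5.sig = true  [B.pre > 20]
15. n10.val = "vr"  ["vr"]
16. n11.hot = -1  [terminal]
17. n12.acc = "pk"  [terminal]
18. n13.acc = "mv"  [terminal]
19. n10.pre = 11  [b.hot + 12]
20. n9.cnt = false  [B.pre > 11]
21. n9.val = -7  [B.pre - 18]
22. n9.fin = 2  [B.pre - 9]
23. n1.pre = 0  [S₀.fin + S₀.val - 8]
24. n15.sig = 3  [3]
25. n16.sig = 5  [A₀.sig + 2]
26. n17.ok = -7  [terminal]
27. n18.ok = -3  [terminal]
28. n16.pre = 21  [f₁.ok + 24]
29. n19.sig = 21  [A₀.sig + 18]
30. n20.sig = "uy"  [terminal]
31. n21.acc = "xz"  [terminal]
32. n19.pre = -4  [len(e.acc) - 6]
33. n15.pre = 19  [A₂.pre + 23]
34. n14.cnt = true  [A.pre > 18]
35. n14.val = 15  [15]
36. n14.fin = 6  [A.pre * 2 - 32]
37. n22.ok = "wq"  ["wq"]
38. n23.sig = 12  [len(D.ok) + 10]
39. n25.sig = "qu"  [terminal]
40. n26.acc = "uy"  [terminal]
41. n24.cnt = true  [true]
42. n24.val = 10  [len(c.sig) + 8]
43. n24.fin = -7  [len(d.acc) - 9]
44. n23.pre = -9  [A.sig - 21]
45. n22.sig = true  [true]
46. n0.cnt = false  [B.pre > 0]
47. n0.val = 4  [S₁.fin + B.pre - 2]
48. n0.fin = -8  [(if S₁.cnt then S₁.val else B.pre) - 23]

-8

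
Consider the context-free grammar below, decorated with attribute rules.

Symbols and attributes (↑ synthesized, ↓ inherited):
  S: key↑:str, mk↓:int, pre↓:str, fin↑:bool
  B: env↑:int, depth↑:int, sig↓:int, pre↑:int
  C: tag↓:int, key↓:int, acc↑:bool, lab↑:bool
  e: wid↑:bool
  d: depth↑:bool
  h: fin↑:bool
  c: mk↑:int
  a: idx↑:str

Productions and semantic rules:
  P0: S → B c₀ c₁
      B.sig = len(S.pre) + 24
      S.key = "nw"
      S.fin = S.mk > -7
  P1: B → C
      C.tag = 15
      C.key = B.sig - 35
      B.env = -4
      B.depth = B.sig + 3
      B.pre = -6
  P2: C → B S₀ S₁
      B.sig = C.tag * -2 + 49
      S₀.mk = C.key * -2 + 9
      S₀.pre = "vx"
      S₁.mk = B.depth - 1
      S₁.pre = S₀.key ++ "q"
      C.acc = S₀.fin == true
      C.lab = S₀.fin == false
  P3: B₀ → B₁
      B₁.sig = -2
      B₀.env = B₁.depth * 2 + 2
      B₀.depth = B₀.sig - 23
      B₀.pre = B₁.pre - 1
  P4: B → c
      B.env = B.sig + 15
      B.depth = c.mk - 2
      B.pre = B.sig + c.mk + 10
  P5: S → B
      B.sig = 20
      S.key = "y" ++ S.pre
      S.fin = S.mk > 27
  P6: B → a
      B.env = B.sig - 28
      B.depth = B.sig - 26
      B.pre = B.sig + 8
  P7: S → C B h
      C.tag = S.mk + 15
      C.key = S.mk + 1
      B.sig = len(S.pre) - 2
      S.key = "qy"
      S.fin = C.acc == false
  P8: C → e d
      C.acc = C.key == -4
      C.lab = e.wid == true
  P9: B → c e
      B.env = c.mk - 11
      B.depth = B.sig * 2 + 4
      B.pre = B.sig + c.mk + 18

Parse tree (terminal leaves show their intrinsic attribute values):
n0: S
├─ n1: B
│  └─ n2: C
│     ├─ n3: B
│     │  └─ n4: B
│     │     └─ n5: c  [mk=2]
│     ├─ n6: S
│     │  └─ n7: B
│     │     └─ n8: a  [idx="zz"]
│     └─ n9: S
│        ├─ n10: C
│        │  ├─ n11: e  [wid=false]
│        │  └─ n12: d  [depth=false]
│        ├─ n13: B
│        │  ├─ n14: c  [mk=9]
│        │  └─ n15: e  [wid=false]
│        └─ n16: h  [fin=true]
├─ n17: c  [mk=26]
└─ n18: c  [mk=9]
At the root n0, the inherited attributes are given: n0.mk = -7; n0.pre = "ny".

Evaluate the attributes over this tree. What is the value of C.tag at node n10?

1. n0.mk = -7  [given at root]
2. n0.pre = "ny"  [given at root]
3. n1.sig = 26  [len(S.pre) + 24]
4. n2.tag = 15  [15]
5. n2.key = -9  [B.sig - 35]
6. n3.sig = 19  [C.tag * -2 + 49]
7. n4.sig = -2  [-2]
8. n5.mk = 2  [terminal]
9. n4.env = 13  [B.sig + 15]
10. n4.depth = 0  [c.mk - 2]
11. n4.pre = 10  [B.sig + c.mk + 10]
12. n3.env = 2  [B₁.depth * 2 + 2]
13. n3.depth = -4  [B₀.sig - 23]
14. n3.pre = 9  [B₁.pre - 1]
15. n6.mk = 27  [C.key * -2 + 9]
16. n6.pre = "vx"  ["vx"]
17. n7.sig = 20  [20]
18. n8.idx = "zz"  [terminal]
19. n7.env = -8  [B.sig - 28]
20. n7.depth = -6  [B.sig - 26]
21. n7.pre = 28  [B.sig + 8]
22. n6.key = "yvx"  ["y" ++ S.pre]
23. n6.fin = false  [S.mk > 27]
24. n9.mk = -5  [B.depth - 1]
25. n9.pre = "yvxq"  [S₀.key ++ "q"]
26. n10.tag = 10  [S.mk + 15]
27. n10.key = -4  [S.mk + 1]
28. n11.wid = false  [terminal]
29. n12.depth = false  [terminal]
30. n10.acc = true  [C.key == -4]
31. n10.lab = false  [e.wid == true]
32. n13.sig = 2  [len(S.pre) - 2]
33. n14.mk = 9  [terminal]
34. n15.wid = false  [terminal]
35. n13.env = -2  [c.mk - 11]
36. n13.depth = 8  [B.sig * 2 + 4]
37. n13.pre = 29  [B.sig + c.mk + 18]
38. n16.fin = true  [terminal]
39. n9.key = "qy"  ["qy"]
40. n9.fin = false  [C.acc == false]
41. n2.acc = false  [S₀.fin == true]
42. n2.lab = true  [S₀.fin == false]
43. n1.env = -4  [-4]
44. n1.depth = 29  [B.sig + 3]
45. n1.pre = -6  [-6]
46. n17.mk = 26  [terminal]
47. n18.mk = 9  [terminal]
48. n0.key = "nw"  ["nw"]
49. n0.fin = false  [S.mk > -7]

10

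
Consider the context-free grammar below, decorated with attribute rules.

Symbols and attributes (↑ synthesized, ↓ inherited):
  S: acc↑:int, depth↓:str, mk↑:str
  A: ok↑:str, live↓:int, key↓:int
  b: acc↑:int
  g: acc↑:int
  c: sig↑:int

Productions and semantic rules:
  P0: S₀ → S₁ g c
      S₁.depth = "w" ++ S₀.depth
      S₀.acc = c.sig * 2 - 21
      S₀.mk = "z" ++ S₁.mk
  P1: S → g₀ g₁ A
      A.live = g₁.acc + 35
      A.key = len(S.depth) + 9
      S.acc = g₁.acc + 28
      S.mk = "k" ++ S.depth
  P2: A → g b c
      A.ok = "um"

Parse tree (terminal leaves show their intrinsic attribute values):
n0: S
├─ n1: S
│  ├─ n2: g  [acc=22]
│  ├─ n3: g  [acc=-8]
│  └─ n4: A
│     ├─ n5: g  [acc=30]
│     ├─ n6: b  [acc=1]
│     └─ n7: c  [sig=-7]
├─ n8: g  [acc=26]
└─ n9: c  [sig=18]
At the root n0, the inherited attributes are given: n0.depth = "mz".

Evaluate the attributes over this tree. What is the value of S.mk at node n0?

"zkwmz"

1. n0.depth = "mz"  [given at root]
2. n1.depth = "wmz"  ["w" ++ S₀.depth]
3. n2.acc = 22  [terminal]
4. n3.acc = -8  [terminal]
5. n4.live = 27  [g₁.acc + 35]
6. n4.key = 12  [len(S.depth) + 9]
7. n5.acc = 30  [terminal]
8. n6.acc = 1  [terminal]
9. n7.sig = -7  [terminal]
10. n4.ok = "um"  ["um"]
11. n1.acc = 20  [g₁.acc + 28]
12. n1.mk = "kwmz"  ["k" ++ S.depth]
13. n8.acc = 26  [terminal]
14. n9.sig = 18  [terminal]
15. n0.acc = 15  [c.sig * 2 - 21]
16. n0.mk = "zkwmz"  ["z" ++ S₁.mk]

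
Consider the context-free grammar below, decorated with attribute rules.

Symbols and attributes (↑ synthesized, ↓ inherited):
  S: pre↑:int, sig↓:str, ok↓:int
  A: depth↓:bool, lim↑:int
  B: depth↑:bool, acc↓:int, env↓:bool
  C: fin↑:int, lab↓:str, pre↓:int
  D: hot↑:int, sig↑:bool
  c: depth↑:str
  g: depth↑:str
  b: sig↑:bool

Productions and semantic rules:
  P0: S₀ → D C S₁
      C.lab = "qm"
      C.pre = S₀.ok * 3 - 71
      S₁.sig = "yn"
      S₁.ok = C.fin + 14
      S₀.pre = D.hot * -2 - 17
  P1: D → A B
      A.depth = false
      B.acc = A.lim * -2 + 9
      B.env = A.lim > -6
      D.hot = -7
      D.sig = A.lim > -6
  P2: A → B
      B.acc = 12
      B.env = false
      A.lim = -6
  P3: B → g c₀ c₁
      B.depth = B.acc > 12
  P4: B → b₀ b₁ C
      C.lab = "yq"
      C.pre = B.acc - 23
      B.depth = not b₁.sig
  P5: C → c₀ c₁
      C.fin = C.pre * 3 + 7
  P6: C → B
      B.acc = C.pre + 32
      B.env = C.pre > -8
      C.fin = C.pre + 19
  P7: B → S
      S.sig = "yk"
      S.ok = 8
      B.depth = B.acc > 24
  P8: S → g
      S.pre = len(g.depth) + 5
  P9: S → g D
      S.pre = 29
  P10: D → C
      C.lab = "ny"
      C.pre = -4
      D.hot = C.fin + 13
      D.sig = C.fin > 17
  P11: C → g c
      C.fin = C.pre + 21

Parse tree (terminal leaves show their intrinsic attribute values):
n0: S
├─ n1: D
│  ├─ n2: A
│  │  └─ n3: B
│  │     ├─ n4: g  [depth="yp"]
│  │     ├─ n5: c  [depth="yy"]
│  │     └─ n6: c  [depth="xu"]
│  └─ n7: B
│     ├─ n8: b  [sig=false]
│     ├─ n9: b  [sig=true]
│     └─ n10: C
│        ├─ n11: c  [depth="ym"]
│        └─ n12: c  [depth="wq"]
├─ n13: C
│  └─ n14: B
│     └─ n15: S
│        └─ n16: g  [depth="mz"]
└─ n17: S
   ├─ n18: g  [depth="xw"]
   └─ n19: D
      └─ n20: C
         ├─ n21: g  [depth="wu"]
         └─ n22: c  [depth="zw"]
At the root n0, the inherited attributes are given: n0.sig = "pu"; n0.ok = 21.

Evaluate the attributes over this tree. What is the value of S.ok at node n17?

1. n0.sig = "pu"  [given at root]
2. n0.ok = 21  [given at root]
3. n2.depth = false  [false]
4. n3.acc = 12  [12]
5. n3.env = false  [false]
6. n4.depth = "yp"  [terminal]
7. n5.depth = "yy"  [terminal]
8. n6.depth = "xu"  [terminal]
9. n3.depth = false  [B.acc > 12]
10. n2.lim = -6  [-6]
11. n7.acc = 21  [A.lim * -2 + 9]
12. n7.env = false  [A.lim > -6]
13. n8.sig = false  [terminal]
14. n9.sig = true  [terminal]
15. n10.lab = "yq"  ["yq"]
16. n10.pre = -2  [B.acc - 23]
17. n11.depth = "ym"  [terminal]
18. n12.depth = "wq"  [terminal]
19. n10.fin = 1  [C.pre * 3 + 7]
20. n7.depth = false  [not b₁.sig]
21. n1.hot = -7  [-7]
22. n1.sig = false  [A.lim > -6]
23. n13.lab = "qm"  ["qm"]
24. n13.pre = -8  [S₀.ok * 3 - 71]
25. n14.acc = 24  [C.pre + 32]
26. n14.env = false  [C.pre > -8]
27. n15.sig = "yk"  ["yk"]
28. n15.ok = 8  [8]
29. n16.depth = "mz"  [terminal]
30. n15.pre = 7  [len(g.depth) + 5]
31. n14.depth = false  [B.acc > 24]
32. n13.fin = 11  [C.pre + 19]
33. n17.sig = "yn"  ["yn"]
34. n17.ok = 25  [C.fin + 14]
35. n18.depth = "xw"  [terminal]
36. n20.lab = "ny"  ["ny"]
37. n20.pre = -4  [-4]
38. n21.depth = "wu"  [terminal]
39. n22.depth = "zw"  [terminal]
40. n20.fin = 17  [C.pre + 21]
41. n19.hot = 30  [C.fin + 13]
42. n19.sig = false  [C.fin > 17]
43. n17.pre = 29  [29]
44. n0.pre = -3  [D.hot * -2 - 17]

25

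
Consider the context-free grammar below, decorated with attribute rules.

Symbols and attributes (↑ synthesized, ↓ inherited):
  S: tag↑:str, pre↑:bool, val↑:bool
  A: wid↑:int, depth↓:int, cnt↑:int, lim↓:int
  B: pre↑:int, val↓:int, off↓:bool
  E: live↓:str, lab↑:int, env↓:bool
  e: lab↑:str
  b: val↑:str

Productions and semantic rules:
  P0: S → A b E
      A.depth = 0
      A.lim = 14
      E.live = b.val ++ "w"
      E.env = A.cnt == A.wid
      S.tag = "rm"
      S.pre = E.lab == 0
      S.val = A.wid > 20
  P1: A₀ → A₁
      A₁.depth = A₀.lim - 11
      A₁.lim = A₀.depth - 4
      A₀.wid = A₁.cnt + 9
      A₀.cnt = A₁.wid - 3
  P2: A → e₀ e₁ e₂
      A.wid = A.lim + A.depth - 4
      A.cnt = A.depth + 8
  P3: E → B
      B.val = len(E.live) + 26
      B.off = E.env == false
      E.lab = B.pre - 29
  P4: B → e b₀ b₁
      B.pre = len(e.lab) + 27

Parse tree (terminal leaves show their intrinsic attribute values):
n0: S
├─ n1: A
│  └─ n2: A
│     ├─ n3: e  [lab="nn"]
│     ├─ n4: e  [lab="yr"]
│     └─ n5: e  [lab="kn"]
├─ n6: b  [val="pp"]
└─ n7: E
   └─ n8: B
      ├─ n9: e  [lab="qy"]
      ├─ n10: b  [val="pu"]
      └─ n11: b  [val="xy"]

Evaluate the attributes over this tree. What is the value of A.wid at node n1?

20

1. n1.depth = 0  [0]
2. n1.lim = 14  [14]
3. n2.depth = 3  [A₀.lim - 11]
4. n2.lim = -4  [A₀.depth - 4]
5. n3.lab = "nn"  [terminal]
6. n4.lab = "yr"  [terminal]
7. n5.lab = "kn"  [terminal]
8. n2.wid = -5  [A.lim + A.depth - 4]
9. n2.cnt = 11  [A.depth + 8]
10. n1.wid = 20  [A₁.cnt + 9]
11. n1.cnt = -8  [A₁.wid - 3]
12. n6.val = "pp"  [terminal]
13. n7.live = "ppw"  [b.val ++ "w"]
14. n7.env = false  [A.cnt == A.wid]
15. n8.val = 29  [len(E.live) + 26]
16. n8.off = true  [E.env == false]
17. n9.lab = "qy"  [terminal]
18. n10.val = "pu"  [terminal]
19. n11.val = "xy"  [terminal]
20. n8.pre = 29  [len(e.lab) + 27]
21. n7.lab = 0  [B.pre - 29]
22. n0.tag = "rm"  ["rm"]
23. n0.pre = true  [E.lab == 0]
24. n0.val = false  [A.wid > 20]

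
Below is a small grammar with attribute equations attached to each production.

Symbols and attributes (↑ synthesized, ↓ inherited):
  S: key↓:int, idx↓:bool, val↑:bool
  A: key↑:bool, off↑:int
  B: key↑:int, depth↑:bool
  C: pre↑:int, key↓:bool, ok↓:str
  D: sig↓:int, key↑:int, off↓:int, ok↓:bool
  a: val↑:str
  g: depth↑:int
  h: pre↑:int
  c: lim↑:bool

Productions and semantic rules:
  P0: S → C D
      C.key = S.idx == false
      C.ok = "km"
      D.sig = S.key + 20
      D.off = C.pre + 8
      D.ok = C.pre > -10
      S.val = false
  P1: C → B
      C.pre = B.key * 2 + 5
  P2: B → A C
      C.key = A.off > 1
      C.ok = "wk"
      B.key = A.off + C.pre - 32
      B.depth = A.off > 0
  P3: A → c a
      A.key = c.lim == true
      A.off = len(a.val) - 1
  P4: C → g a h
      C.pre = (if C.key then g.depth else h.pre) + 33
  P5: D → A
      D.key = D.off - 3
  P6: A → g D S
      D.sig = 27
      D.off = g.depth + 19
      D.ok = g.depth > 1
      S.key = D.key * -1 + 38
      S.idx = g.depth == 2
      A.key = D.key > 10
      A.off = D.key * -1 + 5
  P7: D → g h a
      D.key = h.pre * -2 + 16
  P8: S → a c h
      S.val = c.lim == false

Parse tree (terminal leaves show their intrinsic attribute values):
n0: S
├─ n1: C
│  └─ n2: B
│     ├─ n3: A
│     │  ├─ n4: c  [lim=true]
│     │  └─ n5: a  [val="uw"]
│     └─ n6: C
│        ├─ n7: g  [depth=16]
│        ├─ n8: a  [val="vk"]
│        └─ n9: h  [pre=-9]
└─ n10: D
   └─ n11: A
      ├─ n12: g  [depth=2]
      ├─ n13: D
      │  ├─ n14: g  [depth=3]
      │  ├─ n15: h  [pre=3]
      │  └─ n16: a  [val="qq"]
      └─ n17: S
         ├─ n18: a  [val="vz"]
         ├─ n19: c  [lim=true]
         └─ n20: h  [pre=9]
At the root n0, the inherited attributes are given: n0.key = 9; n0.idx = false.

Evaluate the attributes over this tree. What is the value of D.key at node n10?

1. n0.key = 9  [given at root]
2. n0.idx = false  [given at root]
3. n1.key = true  [S.idx == false]
4. n1.ok = "km"  ["km"]
5. n4.lim = true  [terminal]
6. n5.val = "uw"  [terminal]
7. n3.key = true  [c.lim == true]
8. n3.off = 1  [len(a.val) - 1]
9. n6.key = false  [A.off > 1]
10. n6.ok = "wk"  ["wk"]
11. n7.depth = 16  [terminal]
12. n8.val = "vk"  [terminal]
13. n9.pre = -9  [terminal]
14. n6.pre = 24  [(if C.key then g.depth else h.pre) + 33]
15. n2.key = -7  [A.off + C.pre - 32]
16. n2.depth = true  [A.off > 0]
17. n1.pre = -9  [B.key * 2 + 5]
18. n10.sig = 29  [S.key + 20]
19. n10.off = -1  [C.pre + 8]
20. n10.ok = true  [C.pre > -10]
21. n12.depth = 2  [terminal]
22. n13.sig = 27  [27]
23. n13.off = 21  [g.depth + 19]
24. n13.ok = true  [g.depth > 1]
25. n14.depth = 3  [terminal]
26. n15.pre = 3  [terminal]
27. n16.val = "qq"  [terminal]
28. n13.key = 10  [h.pre * -2 + 16]
29. n17.key = 28  [D.key * -1 + 38]
30. n17.idx = true  [g.depth == 2]
31. n18.val = "vz"  [terminal]
32. n19.lim = true  [terminal]
33. n20.pre = 9  [terminal]
34. n17.val = false  [c.lim == false]
35. n11.key = false  [D.key > 10]
36. n11.off = -5  [D.key * -1 + 5]
37. n10.key = -4  [D.off - 3]
38. n0.val = false  [false]

-4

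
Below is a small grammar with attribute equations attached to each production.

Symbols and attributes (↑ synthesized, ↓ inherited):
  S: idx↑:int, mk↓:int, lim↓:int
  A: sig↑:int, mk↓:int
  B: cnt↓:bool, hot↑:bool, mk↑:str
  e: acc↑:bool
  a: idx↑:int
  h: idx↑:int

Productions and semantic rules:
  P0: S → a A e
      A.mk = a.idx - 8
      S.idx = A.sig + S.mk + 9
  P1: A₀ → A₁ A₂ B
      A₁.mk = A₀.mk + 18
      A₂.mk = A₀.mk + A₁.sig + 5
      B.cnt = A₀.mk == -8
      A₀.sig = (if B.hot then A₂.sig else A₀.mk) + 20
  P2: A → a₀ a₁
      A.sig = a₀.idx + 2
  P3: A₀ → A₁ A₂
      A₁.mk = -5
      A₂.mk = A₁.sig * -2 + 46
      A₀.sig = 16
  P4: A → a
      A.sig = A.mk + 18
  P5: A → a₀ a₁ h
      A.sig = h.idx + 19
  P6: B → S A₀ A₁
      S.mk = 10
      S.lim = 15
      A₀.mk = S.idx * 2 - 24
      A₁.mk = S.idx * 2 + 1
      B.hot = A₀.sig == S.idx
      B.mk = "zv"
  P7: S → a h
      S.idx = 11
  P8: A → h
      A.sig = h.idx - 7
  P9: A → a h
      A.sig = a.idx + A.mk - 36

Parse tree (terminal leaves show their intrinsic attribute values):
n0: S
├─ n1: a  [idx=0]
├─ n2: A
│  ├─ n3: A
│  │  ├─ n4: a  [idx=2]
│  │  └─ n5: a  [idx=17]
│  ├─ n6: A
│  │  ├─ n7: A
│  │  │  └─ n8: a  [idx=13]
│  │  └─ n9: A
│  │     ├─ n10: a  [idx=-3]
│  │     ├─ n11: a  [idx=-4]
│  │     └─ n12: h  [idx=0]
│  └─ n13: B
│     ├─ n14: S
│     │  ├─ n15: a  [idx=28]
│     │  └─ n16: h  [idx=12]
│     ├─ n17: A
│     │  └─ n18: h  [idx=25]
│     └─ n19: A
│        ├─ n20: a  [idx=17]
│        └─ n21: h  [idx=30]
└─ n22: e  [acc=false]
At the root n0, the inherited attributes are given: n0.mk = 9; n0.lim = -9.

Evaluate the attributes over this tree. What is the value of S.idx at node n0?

30

1. n0.mk = 9  [given at root]
2. n0.lim = -9  [given at root]
3. n1.idx = 0  [terminal]
4. n2.mk = -8  [a.idx - 8]
5. n3.mk = 10  [A₀.mk + 18]
6. n4.idx = 2  [terminal]
7. n5.idx = 17  [terminal]
8. n3.sig = 4  [a₀.idx + 2]
9. n6.mk = 1  [A₀.mk + A₁.sig + 5]
10. n7.mk = -5  [-5]
11. n8.idx = 13  [terminal]
12. n7.sig = 13  [A.mk + 18]
13. n9.mk = 20  [A₁.sig * -2 + 46]
14. n10.idx = -3  [terminal]
15. n11.idx = -4  [terminal]
16. n12.idx = 0  [terminal]
17. n9.sig = 19  [h.idx + 19]
18. n6.sig = 16  [16]
19. n13.cnt = true  [A₀.mk == -8]
20. n14.mk = 10  [10]
21. n14.lim = 15  [15]
22. n15.idx = 28  [terminal]
23. n16.idx = 12  [terminal]
24. n14.idx = 11  [11]
25. n17.mk = -2  [S.idx * 2 - 24]
26. n18.idx = 25  [terminal]
27. n17.sig = 18  [h.idx - 7]
28. n19.mk = 23  [S.idx * 2 + 1]
29. n20.idx = 17  [terminal]
30. n21.idx = 30  [terminal]
31. n19.sig = 4  [a.idx + A.mk - 36]
32. n13.hot = false  [A₀.sig == S.idx]
33. n13.mk = "zv"  ["zv"]
34. n2.sig = 12  [(if B.hot then A₂.sig else A₀.mk) + 20]
35. n22.acc = false  [terminal]
36. n0.idx = 30  [A.sig + S.mk + 9]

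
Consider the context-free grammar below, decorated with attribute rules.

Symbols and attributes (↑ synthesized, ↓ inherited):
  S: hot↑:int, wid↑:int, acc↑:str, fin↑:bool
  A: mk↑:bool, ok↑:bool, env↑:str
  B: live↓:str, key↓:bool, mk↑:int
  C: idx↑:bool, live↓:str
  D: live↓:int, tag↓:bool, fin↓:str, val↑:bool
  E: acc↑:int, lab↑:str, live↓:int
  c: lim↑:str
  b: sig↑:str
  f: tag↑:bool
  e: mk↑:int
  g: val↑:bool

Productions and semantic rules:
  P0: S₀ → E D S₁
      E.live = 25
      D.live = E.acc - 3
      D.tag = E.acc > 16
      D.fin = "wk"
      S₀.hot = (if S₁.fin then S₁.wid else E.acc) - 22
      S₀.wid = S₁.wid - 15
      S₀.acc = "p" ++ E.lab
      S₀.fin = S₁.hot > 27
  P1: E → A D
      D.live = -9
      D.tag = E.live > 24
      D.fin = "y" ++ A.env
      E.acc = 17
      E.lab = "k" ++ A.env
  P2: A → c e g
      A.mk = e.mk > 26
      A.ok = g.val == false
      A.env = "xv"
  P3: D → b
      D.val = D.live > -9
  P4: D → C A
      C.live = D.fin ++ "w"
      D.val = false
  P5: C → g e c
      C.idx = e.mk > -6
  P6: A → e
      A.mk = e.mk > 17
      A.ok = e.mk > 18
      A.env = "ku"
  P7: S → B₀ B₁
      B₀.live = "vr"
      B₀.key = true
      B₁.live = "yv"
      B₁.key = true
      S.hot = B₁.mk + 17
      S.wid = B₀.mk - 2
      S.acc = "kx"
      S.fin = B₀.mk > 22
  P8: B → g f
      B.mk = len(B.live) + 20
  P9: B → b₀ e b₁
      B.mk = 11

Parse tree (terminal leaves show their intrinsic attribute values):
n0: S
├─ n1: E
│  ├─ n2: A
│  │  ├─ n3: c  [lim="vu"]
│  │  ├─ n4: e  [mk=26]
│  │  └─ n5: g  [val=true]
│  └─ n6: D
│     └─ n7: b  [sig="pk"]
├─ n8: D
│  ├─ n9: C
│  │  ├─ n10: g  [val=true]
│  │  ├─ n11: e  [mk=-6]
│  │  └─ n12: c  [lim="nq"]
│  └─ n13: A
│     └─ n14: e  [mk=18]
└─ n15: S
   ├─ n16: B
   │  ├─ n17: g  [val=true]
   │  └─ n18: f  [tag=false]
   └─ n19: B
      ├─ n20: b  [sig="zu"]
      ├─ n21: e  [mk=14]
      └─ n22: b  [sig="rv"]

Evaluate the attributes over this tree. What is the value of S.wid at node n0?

5

1. n1.live = 25  [25]
2. n3.lim = "vu"  [terminal]
3. n4.mk = 26  [terminal]
4. n5.val = true  [terminal]
5. n2.mk = false  [e.mk > 26]
6. n2.ok = false  [g.val == false]
7. n2.env = "xv"  ["xv"]
8. n6.live = -9  [-9]
9. n6.tag = true  [E.live > 24]
10. n6.fin = "yxv"  ["y" ++ A.env]
11. n7.sig = "pk"  [terminal]
12. n6.val = false  [D.live > -9]
13. n1.acc = 17  [17]
14. n1.lab = "kxv"  ["k" ++ A.env]
15. n8.live = 14  [E.acc - 3]
16. n8.tag = true  [E.acc > 16]
17. n8.fin = "wk"  ["wk"]
18. n9.live = "wkw"  [D.fin ++ "w"]
19. n10.val = true  [terminal]
20. n11.mk = -6  [terminal]
21. n12.lim = "nq"  [terminal]
22. n9.idx = false  [e.mk > -6]
23. n14.mk = 18  [terminal]
24. n13.mk = true  [e.mk > 17]
25. n13.ok = false  [e.mk > 18]
26. n13.env = "ku"  ["ku"]
27. n8.val = false  [false]
28. n16.live = "vr"  ["vr"]
29. n16.key = true  [true]
30. n17.val = true  [terminal]
31. n18.tag = false  [terminal]
32. n16.mk = 22  [len(B.live) + 20]
33. n19.live = "yv"  ["yv"]
34. n19.key = true  [true]
35. n20.sig = "zu"  [terminal]
36. n21.mk = 14  [terminal]
37. n22.sig = "rv"  [terminal]
38. n19.mk = 11  [11]
39. n15.hot = 28  [B₁.mk + 17]
40. n15.wid = 20  [B₀.mk - 2]
41. n15.acc = "kx"  ["kx"]
42. n15.fin = false  [B₀.mk > 22]
43. n0.hot = -5  [(if S₁.fin then S₁.wid else E.acc) - 22]
44. n0.wid = 5  [S₁.wid - 15]
45. n0.acc = "pkxv"  ["p" ++ E.lab]
46. n0.fin = true  [S₁.hot > 27]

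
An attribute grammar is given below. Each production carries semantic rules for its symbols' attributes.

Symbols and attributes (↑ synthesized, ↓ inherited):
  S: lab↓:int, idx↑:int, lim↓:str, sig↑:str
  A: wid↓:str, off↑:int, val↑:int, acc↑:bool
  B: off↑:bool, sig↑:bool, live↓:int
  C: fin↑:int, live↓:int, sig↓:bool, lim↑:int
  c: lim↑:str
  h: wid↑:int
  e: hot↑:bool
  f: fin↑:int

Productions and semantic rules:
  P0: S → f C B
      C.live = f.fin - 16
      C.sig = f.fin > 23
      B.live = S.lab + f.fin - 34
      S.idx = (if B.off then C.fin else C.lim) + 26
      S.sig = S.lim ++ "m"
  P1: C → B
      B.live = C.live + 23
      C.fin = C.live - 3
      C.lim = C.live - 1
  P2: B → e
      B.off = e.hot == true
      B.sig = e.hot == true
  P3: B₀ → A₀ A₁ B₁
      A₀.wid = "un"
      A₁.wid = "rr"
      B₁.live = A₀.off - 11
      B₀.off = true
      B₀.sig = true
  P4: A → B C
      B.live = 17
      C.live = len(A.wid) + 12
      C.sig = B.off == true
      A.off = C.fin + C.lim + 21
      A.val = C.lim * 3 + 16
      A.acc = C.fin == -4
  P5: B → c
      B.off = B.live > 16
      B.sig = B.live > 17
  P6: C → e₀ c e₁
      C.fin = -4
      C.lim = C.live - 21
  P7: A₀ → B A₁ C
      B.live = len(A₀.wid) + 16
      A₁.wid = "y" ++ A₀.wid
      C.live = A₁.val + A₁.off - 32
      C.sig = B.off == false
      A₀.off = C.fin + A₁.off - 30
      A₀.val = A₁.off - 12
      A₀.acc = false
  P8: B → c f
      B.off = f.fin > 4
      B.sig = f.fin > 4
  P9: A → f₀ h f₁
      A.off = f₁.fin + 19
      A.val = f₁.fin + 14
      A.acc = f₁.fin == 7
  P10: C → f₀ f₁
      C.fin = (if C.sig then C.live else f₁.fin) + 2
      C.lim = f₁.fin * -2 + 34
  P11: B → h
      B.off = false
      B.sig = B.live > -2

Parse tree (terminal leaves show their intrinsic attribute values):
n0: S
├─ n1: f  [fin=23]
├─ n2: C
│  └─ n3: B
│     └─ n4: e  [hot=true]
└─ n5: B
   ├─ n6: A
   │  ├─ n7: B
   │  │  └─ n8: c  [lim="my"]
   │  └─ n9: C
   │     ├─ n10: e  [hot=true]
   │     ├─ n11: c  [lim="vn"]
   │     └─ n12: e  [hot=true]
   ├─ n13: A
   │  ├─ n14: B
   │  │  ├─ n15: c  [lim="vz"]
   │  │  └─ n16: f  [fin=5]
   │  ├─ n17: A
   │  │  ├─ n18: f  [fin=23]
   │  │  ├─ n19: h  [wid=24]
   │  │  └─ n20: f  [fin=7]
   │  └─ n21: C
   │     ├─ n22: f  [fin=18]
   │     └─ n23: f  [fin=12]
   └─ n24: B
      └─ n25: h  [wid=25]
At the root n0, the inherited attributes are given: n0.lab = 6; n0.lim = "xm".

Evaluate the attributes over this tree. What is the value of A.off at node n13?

1. n0.lab = 6  [given at root]
2. n0.lim = "xm"  [given at root]
3. n1.fin = 23  [terminal]
4. n2.live = 7  [f.fin - 16]
5. n2.sig = false  [f.fin > 23]
6. n3.live = 30  [C.live + 23]
7. n4.hot = true  [terminal]
8. n3.off = true  [e.hot == true]
9. n3.sig = true  [e.hot == true]
10. n2.fin = 4  [C.live - 3]
11. n2.lim = 6  [C.live - 1]
12. n5.live = -5  [S.lab + f.fin - 34]
13. n6.wid = "un"  ["un"]
14. n7.live = 17  [17]
15. n8.lim = "my"  [terminal]
16. n7.off = true  [B.live > 16]
17. n7.sig = false  [B.live > 17]
18. n9.live = 14  [len(A.wid) + 12]
19. n9.sig = true  [B.off == true]
20. n10.hot = true  [terminal]
21. n11.lim = "vn"  [terminal]
22. n12.hot = true  [terminal]
23. n9.fin = -4  [-4]
24. n9.lim = -7  [C.live - 21]
25. n6.off = 10  [C.fin + C.lim + 21]
26. n6.val = -5  [C.lim * 3 + 16]
27. n6.acc = true  [C.fin == -4]
28. n13.wid = "rr"  ["rr"]
29. n14.live = 18  [len(A₀.wid) + 16]
30. n15.lim = "vz"  [terminal]
31. n16.fin = 5  [terminal]
32. n14.off = true  [f.fin > 4]
33. n14.sig = true  [f.fin > 4]
34. n17.wid = "yrr"  ["y" ++ A₀.wid]
35. n18.fin = 23  [terminal]
36. n19.wid = 24  [terminal]
37. n20.fin = 7  [terminal]
38. n17.off = 26  [f₁.fin + 19]
39. n17.val = 21  [f₁.fin + 14]
40. n17.acc = true  [f₁.fin == 7]
41. n21.live = 15  [A₁.val + A₁.off - 32]
42. n21.sig = false  [B.off == false]
43. n22.fin = 18  [terminal]
44. n23.fin = 12  [terminal]
45. n21.fin = 14  [(if C.sig then C.live else f₁.fin) + 2]
46. n21.lim = 10  [f₁.fin * -2 + 34]
47. n13.off = 10  [C.fin + A₁.off - 30]
48. n13.val = 14  [A₁.off - 12]
49. n13.acc = false  [false]
50. n24.live = -1  [A₀.off - 11]
51. n25.wid = 25  [terminal]
52. n24.off = false  [false]
53. n24.sig = true  [B.live > -2]
54. n5.off = true  [true]
55. n5.sig = true  [true]
56. n0.idx = 30  [(if B.off then C.fin else C.lim) + 26]
57. n0.sig = "xmm"  [S.lim ++ "m"]

10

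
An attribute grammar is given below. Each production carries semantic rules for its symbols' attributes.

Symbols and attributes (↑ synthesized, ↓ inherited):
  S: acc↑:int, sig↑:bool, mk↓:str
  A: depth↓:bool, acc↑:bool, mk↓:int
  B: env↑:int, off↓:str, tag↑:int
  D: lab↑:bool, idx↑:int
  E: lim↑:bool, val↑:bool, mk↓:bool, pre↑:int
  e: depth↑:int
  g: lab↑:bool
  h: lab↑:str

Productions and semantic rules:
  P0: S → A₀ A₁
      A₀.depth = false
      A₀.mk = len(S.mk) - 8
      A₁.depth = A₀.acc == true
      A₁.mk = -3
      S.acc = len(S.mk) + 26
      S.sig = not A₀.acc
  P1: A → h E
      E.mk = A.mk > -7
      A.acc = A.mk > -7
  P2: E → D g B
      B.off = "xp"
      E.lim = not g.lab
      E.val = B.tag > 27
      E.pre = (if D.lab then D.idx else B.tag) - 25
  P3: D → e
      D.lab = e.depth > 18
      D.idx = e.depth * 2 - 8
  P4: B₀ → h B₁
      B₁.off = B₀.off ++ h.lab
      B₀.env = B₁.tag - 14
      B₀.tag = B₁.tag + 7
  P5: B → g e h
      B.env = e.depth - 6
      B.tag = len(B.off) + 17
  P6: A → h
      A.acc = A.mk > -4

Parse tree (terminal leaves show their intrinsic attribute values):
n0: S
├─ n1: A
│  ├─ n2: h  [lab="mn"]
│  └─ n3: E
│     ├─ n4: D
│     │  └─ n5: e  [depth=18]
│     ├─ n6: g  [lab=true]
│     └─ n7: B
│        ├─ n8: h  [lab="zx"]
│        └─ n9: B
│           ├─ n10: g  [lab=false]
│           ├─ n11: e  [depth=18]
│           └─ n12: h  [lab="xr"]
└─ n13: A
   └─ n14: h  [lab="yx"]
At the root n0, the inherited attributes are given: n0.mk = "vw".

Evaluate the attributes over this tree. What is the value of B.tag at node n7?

1. n0.mk = "vw"  [given at root]
2. n1.depth = false  [false]
3. n1.mk = -6  [len(S.mk) - 8]
4. n2.lab = "mn"  [terminal]
5. n3.mk = true  [A.mk > -7]
6. n5.depth = 18  [terminal]
7. n4.lab = false  [e.depth > 18]
8. n4.idx = 28  [e.depth * 2 - 8]
9. n6.lab = true  [terminal]
10. n7.off = "xp"  ["xp"]
11. n8.lab = "zx"  [terminal]
12. n9.off = "xpzx"  [B₀.off ++ h.lab]
13. n10.lab = false  [terminal]
14. n11.depth = 18  [terminal]
15. n12.lab = "xr"  [terminal]
16. n9.env = 12  [e.depth - 6]
17. n9.tag = 21  [len(B.off) + 17]
18. n7.env = 7  [B₁.tag - 14]
19. n7.tag = 28  [B₁.tag + 7]
20. n3.lim = false  [not g.lab]
21. n3.val = true  [B.tag > 27]
22. n3.pre = 3  [(if D.lab then D.idx else B.tag) - 25]
23. n1.acc = true  [A.mk > -7]
24. n13.depth = true  [A₀.acc == true]
25. n13.mk = -3  [-3]
26. n14.lab = "yx"  [terminal]
27. n13.acc = true  [A.mk > -4]
28. n0.acc = 28  [len(S.mk) + 26]
29. n0.sig = false  [not A₀.acc]

28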